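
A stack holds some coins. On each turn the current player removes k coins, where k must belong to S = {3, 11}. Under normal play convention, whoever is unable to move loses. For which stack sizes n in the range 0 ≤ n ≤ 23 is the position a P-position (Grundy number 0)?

0, 1, 2, 6, 7, 8, 14, 15, 16, 20, 21, 22

G(0) = 0
G(1) = mex{} = 0
G(2) = mex{} = 0
G(3) = mex{0} = 1
G(4) = mex{0} = 1
G(5) = mex{0} = 1
G(6) = mex{1} = 0
G(7) = mex{1} = 0
G(8) = mex{1} = 0
G(9) = mex{0} = 1
G(10) = mex{0} = 1
G(11) = mex{0,0} = 1
G(12) = mex{1,0} = 2
G(13) = mex{1,0} = 2
G(14) = mex{1,1} = 0
G(15) = mex{2,1} = 0
G(16) = mex{2,1} = 0
G(17) = mex{0,0} = 1
G(18) = mex{0,0} = 1
G(19) = mex{0,0} = 1
G(20) = mex{1,1} = 0
G(21) = mex{1,1} = 0
G(22) = mex{1,1} = 0
G(23) = mex{0,2} = 1
P-positions are exactly the n with G(n) = 0.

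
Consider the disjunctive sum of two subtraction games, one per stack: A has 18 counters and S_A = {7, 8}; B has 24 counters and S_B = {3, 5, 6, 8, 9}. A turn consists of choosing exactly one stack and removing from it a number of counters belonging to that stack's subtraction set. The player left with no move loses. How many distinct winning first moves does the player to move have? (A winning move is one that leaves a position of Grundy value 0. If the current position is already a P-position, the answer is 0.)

0

Stack A, S = {7, 8}:
G(0) = 0
G(1) = mex{} = 0
G(2) = mex{} = 0
G(3) = mex{} = 0
G(4) = mex{} = 0
G(5) = mex{} = 0
G(6) = mex{} = 0
G(7) = mex{0} = 1
G(8) = mex{0,0} = 1
G(9) = mex{0,0} = 1
G(10) = mex{0,0} = 1
G(11) = mex{0,0} = 1
G(12) = mex{0,0} = 1
G(13) = mex{0,0} = 1
G(14) = mex{1,0} = 2
G(15) = mex{1,1} = 0
G(16) = mex{1,1} = 0
G(17) = mex{1,1} = 0
G(18) = mex{1,1} = 0
G_A(18) = 0.
Stack B, S = {3, 5, 6, 8, 9}:
G(0) = 0
G(1) = mex{} = 0
G(2) = mex{} = 0
G(3) = mex{0} = 1
G(4) = mex{0} = 1
G(5) = mex{0,0} = 1
G(6) = mex{1,0,0} = 2
G(7) = mex{1,0,0} = 2
G(8) = mex{1,1,0,0} = 2
G(9) = mex{2,1,1,0,0} = 3
G(10) = mex{2,1,1,0,0} = 3
G(11) = mex{2,2,1,1,0} = 3
G(12) = mex{3,2,2,1,1} = 0
G(13) = mex{3,2,2,1,1} = 0
G(14) = mex{3,3,2,2,1} = 0
G(15) = mex{0,3,3,2,2} = 1
G(16) = mex{0,3,3,2,2} = 1
G(17) = mex{0,0,3,3,2} = 1
G(18) = mex{1,0,0,3,3} = 2
G(19) = mex{1,0,0,3,3} = 2
G(20) = mex{1,1,0,0,3} = 2
G(21) = mex{2,1,1,0,0} = 3
G(22) = mex{2,1,1,0,0} = 3
G(23) = mex{2,2,1,1,0} = 3
G(24) = mex{3,2,2,1,1} = 0
G_B(24) = 0.
Combined Grundy value = 0 ⊕ 0 = 0.
A winning move leaves total XOR = 0, i.e. changes one component's Grundy value g to g ⊕ X where X is the current total.
Stack A: target g' = 0⊕0 = 0, but every legal move changes the Grundy value (mex property), so 0 moves.
Stack B: target g' = 0⊕0 = 0, but every legal move changes the Grundy value (mex property), so 0 moves.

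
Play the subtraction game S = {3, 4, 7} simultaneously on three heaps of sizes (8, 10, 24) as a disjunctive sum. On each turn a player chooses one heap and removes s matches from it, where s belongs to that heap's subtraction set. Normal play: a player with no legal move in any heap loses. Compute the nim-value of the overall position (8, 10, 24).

3

All heaps use S = {3, 4, 7}:
n :  0  1  2  3  4  5  6  7  8  9 10 11 12 13 14 15 16 17 18 19 20 21 22 23 24
G :  0  0  0  1  1  1  2  2  2  3  0  0  0  1  1  1  2  2  2  3  0  0  0  1  1
Heap A: G(8) = 2.
Heap B: G(10) = 0.
Heap C: G(24) = 1.
Combined Grundy value = 2 ⊕ 0 ⊕ 1 = 3.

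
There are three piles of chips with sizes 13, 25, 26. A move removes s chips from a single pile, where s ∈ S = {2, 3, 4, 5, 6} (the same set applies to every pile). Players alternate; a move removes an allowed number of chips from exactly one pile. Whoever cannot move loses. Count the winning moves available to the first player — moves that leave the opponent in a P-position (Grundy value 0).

6

All piles use S = {2, 3, 4, 5, 6}:
n :  0  1  2  3  4  5  6  7  8  9 10 11 12 13 14 15 16 17 18 19 20 21 22 23 24 25 26
G :  0  0  1  1  2  2  3  3  0  0  1  1  2  2  3  3  0  0  1  1  2  2  3  3  0  0  1
Pile A: G(13) = 2.
Pile B: G(25) = 0.
Pile C: G(26) = 1.
Combined Grundy value = 2 ⊕ 0 ⊕ 1 = 3.
A winning move leaves total XOR = 0, i.e. changes one component's Grundy value g to g ⊕ X where X is the current total.
Pile A: need g' = 2⊕3 = 1. Options: 13−2→G=1, 13−3→G=1, 13−4→G=0, 13−5→G=0, 13−6→G=3. Hits: 2.
Pile B: need g' = 0⊕3 = 3. Options: 25−2→G=3, 25−3→G=3, 25−4→G=2, 25−5→G=2, 25−6→G=1. Hits: 2.
Pile C: need g' = 1⊕3 = 2. Options: 26−2→G=0, 26−3→G=3, 26−4→G=3, 26−5→G=2, 26−6→G=2. Hits: 2.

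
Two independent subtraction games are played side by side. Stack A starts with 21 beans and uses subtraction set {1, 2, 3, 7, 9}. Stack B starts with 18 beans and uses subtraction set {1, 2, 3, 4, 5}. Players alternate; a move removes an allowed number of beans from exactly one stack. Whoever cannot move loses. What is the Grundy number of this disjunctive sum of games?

1

Stack A, S = {1, 2, 3, 7, 9}:
n :  0  1  2  3  4  5  6  7  8  9 10 11 12 13 14 15 16 17 18 19 20 21
G :  0  1  2  3  0  1  2  3  0  1  2  3  0  1  2  3  0  1  2  3  0  1
G_A(21) = 1.
Stack B, S = {1, 2, 3, 4, 5}:
G(0) = 0
G(1) = mex{0} = 1
G(2) = mex{1,0} = 2
G(3) = mex{2,1,0} = 3
G(4) = mex{3,2,1,0} = 4
G(5) = mex{4,3,2,1,0} = 5
G(6) = mex{5,4,3,2,1} = 0
G(7) = mex{0,5,4,3,2} = 1
G(8) = mex{1,0,5,4,3} = 2
G(9) = mex{2,1,0,5,4} = 3
G(10) = mex{3,2,1,0,5} = 4
G(11) = mex{4,3,2,1,0} = 5
G(12) = mex{5,4,3,2,1} = 0
G(13) = mex{0,5,4,3,2} = 1
G(14) = mex{1,0,5,4,3} = 2
G(15) = mex{2,1,0,5,4} = 3
G(16) = mex{3,2,1,0,5} = 4
G(17) = mex{4,3,2,1,0} = 5
G(18) = mex{5,4,3,2,1} = 0
G_B(18) = 0.
Combined Grundy value = 1 ⊕ 0 = 1.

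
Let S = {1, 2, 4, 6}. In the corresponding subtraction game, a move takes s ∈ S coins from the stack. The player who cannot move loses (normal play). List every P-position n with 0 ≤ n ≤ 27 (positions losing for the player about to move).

0, 3, 8, 11, 16, 19, 24, 27

n :  0  1  2  3  4  5  6  7  8  9 10 11 12 13 14 15 16 17 18 19 20 21 22 23 24 25 26 27
G :  0  1  2  0  1  2  3  4  0  1  2  0  1  2  3  4  0  1  2  0  1  2  3  4  0  1  2  0
P-positions are exactly the n with G(n) = 0.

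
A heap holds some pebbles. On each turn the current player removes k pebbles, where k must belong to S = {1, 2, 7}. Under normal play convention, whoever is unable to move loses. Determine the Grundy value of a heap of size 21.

n :  0  1  2  3  4  5  6  7  8  9 10 11 12 13 14 15 16 17 18 19 20 21
G :  0  1  2  0  1  2  0  1  2  0  1  2  0  1  2  0  1  2  0  1  2  0

0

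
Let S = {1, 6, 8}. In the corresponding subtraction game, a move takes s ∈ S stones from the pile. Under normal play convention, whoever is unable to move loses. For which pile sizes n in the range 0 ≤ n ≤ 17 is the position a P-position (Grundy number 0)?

0, 2, 4, 7, 9, 11, 14, 16

G(0) = 0
G(1) = mex{0} = 1
G(2) = mex{1} = 0
G(3) = mex{0} = 1
G(4) = mex{1} = 0
G(5) = mex{0} = 1
G(6) = mex{1,0} = 2
G(7) = mex{2,1} = 0
G(8) = mex{0,0,0} = 1
G(9) = mex{1,1,1} = 0
G(10) = mex{0,0,0} = 1
G(11) = mex{1,1,1} = 0
G(12) = mex{0,2,0} = 1
G(13) = mex{1,0,1} = 2
G(14) = mex{2,1,2} = 0
G(15) = mex{0,0,0} = 1
G(16) = mex{1,1,1} = 0
G(17) = mex{0,0,0} = 1
P-positions are exactly the n with G(n) = 0.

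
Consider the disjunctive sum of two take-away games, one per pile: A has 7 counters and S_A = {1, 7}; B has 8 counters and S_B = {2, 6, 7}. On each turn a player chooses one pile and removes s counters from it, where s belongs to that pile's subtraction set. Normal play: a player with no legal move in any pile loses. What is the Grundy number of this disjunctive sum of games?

3

Pile A, S = {1, 7}:
G(0) = 0
G(1) = mex{0} = 1
G(2) = mex{1} = 0
G(3) = mex{0} = 1
G(4) = mex{1} = 0
G(5) = mex{0} = 1
G(6) = mex{1} = 0
G(7) = mex{0,0} = 1
G_A(7) = 1.
Pile B, S = {2, 6, 7}:
G(0) = 0
G(1) = mex{} = 0
G(2) = mex{0} = 1
G(3) = mex{0} = 1
G(4) = mex{1} = 0
G(5) = mex{1} = 0
G(6) = mex{0,0} = 1
G(7) = mex{0,0,0} = 1
G(8) = mex{1,1,0} = 2
G_B(8) = 2.
Combined Grundy value = 1 ⊕ 2 = 3.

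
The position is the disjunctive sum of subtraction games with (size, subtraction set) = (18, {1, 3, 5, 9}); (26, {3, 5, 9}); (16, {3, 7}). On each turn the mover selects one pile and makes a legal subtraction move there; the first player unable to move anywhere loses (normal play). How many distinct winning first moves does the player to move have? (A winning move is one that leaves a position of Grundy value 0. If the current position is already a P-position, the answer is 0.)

0

Pile A, S = {1, 3, 5, 9}:
n :  0  1  2  3  4  5  6  7  8  9 10 11 12 13 14 15 16 17 18
G :  0  1  0  1  0  1  0  1  0  1  0  1  0  1  0  1  0  1  0
G_A(18) = 0.
Pile B, S = {3, 5, 9}:
n :  0  1  2  3  4  5  6  7  8  9 10 11 12 13 14 15 16 17 18 19 20 21 22 23 24 25 26
G :  0  0  0  1  1  1  2  2  0  3  3  1  0  2  0  1  0  1  0  1  0  1  0  1  0  1  0
G_B(26) = 0.
Pile C, S = {3, 7}:
n :  0  1  2  3  4  5  6  7  8  9 10 11 12 13 14 15 16
G :  0  0  0  1  1  1  0  2  2  1  0  0  0  1  1  1  0
G_C(16) = 0.
Combined Grundy value = 0 ⊕ 0 ⊕ 0 = 0.
A winning move leaves total XOR = 0, i.e. changes one component's Grundy value g to g ⊕ X where X is the current total.
Pile A: target g' = 0⊕0 = 0, but every legal move changes the Grundy value (mex property), so 0 moves.
Pile B: target g' = 0⊕0 = 0, but every legal move changes the Grundy value (mex property), so 0 moves.
Pile C: target g' = 0⊕0 = 0, but every legal move changes the Grundy value (mex property), so 0 moves.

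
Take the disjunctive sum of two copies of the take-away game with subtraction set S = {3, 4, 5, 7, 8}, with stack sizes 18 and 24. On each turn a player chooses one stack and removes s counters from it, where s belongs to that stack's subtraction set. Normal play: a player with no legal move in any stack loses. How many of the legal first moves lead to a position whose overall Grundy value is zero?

All stacks use S = {3, 4, 5, 7, 8}:
n :  0  1  2  3  4  5  6  7  8  9 10 11 12 13 14 15 16 17 18 19 20 21 22 23 24
G :  0  0  0  1  1  1  2  2  2  3  3  0  0  0  1  1  1  2  2  2  3  3  0  0  0
Stack A: G(18) = 2.
Stack B: G(24) = 0.
Combined Grundy value = 2 ⊕ 0 = 2.
A winning move leaves total XOR = 0, i.e. changes one component's Grundy value g to g ⊕ X where X is the current total.
Stack A: need g' = 2⊕2 = 0. Options: 18−3→G=1, 18−4→G=1, 18−5→G=0, 18−7→G=0, 18−8→G=3. Hits: 2.
Stack B: need g' = 0⊕2 = 2. Options: 24−3→G=3, 24−4→G=3, 24−5→G=2, 24−7→G=2, 24−8→G=1. Hits: 2.

4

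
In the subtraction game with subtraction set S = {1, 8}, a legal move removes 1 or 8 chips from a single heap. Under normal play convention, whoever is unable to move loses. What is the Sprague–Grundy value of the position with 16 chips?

G(0) = 0
G(1) = mex{0} = 1
G(2) = mex{1} = 0
G(3) = mex{0} = 1
G(4) = mex{1} = 0
G(5) = mex{0} = 1
G(6) = mex{1} = 0
G(7) = mex{0} = 1
G(8) = mex{1,0} = 2
G(9) = mex{2,1} = 0
G(10) = mex{0,0} = 1
G(11) = mex{1,1} = 0
G(12) = mex{0,0} = 1
G(13) = mex{1,1} = 0
G(14) = mex{0,0} = 1
G(15) = mex{1,1} = 0
G(16) = mex{0,2} = 1

1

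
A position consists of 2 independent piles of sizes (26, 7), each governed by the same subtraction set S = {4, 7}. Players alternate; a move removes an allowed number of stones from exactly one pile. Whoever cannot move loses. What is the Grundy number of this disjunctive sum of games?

All piles use S = {4, 7}:
n :  0  1  2  3  4  5  6  7  8  9 10 11 12 13 14 15 16 17 18 19 20 21 22 23 24 25 26
G :  0  0  0  0  1  1  1  1  2  2  2  0  0  0  0  1  1  1  1  2  2  2  0  0  0  0  1
Pile A: G(26) = 1.
Pile B: G(7) = 1.
Combined Grundy value = 1 ⊕ 1 = 0.

0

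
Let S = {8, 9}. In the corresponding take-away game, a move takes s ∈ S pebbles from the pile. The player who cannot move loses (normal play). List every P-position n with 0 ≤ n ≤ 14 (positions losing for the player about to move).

0, 1, 2, 3, 4, 5, 6, 7

G(0) = 0
G(1) = mex{} = 0
G(2) = mex{} = 0
G(3) = mex{} = 0
G(4) = mex{} = 0
G(5) = mex{} = 0
G(6) = mex{} = 0
G(7) = mex{} = 0
G(8) = mex{0} = 1
G(9) = mex{0,0} = 1
G(10) = mex{0,0} = 1
G(11) = mex{0,0} = 1
G(12) = mex{0,0} = 1
G(13) = mex{0,0} = 1
G(14) = mex{0,0} = 1
P-positions are exactly the n with G(n) = 0.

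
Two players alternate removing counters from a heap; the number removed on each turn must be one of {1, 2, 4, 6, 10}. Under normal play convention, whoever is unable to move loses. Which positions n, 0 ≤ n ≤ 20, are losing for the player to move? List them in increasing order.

G(0) = 0
G(1) = mex{0} = 1
G(2) = mex{1,0} = 2
G(3) = mex{2,1} = 0
G(4) = mex{0,2,0} = 1
G(5) = mex{1,0,1} = 2
G(6) = mex{2,1,2,0} = 3
G(7) = mex{3,2,0,1} = 4
G(8) = mex{4,3,1,2} = 0
G(9) = mex{0,4,2,0} = 1
G(10) = mex{1,0,3,1,0} = 2
G(11) = mex{2,1,4,2,1} = 0
G(12) = mex{0,2,0,3,2} = 1
G(13) = mex{1,0,1,4,0} = 2
G(14) = mex{2,1,2,0,1} = 3
G(15) = mex{3,2,0,1,2} = 4
G(16) = mex{4,3,1,2,3} = 0
G(17) = mex{0,4,2,0,4} = 1
G(18) = mex{1,0,3,1,0} = 2
G(19) = mex{2,1,4,2,1} = 0
G(20) = mex{0,2,0,3,2} = 1
P-positions are exactly the n with G(n) = 0.

0, 3, 8, 11, 16, 19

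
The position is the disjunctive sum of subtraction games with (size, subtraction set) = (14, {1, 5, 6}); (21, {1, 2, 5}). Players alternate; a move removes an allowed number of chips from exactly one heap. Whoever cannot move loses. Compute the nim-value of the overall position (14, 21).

1

Heap A, S = {1, 5, 6}:
G(0) = 0
G(1) = mex{0} = 1
G(2) = mex{1} = 0
G(3) = mex{0} = 1
G(4) = mex{1} = 0
G(5) = mex{0,0} = 1
G(6) = mex{1,1,0} = 2
G(7) = mex{2,0,1} = 3
G(8) = mex{3,1,0} = 2
G(9) = mex{2,0,1} = 3
G(10) = mex{3,1,0} = 2
G(11) = mex{2,2,1} = 0
G(12) = mex{0,3,2} = 1
G(13) = mex{1,2,3} = 0
G(14) = mex{0,3,2} = 1
G_A(14) = 1.
Heap B, S = {1, 2, 5}:
G(0) = 0
G(1) = mex{0} = 1
G(2) = mex{1,0} = 2
G(3) = mex{2,1} = 0
G(4) = mex{0,2} = 1
G(5) = mex{1,0,0} = 2
G(6) = mex{2,1,1} = 0
G(7) = mex{0,2,2} = 1
G(8) = mex{1,0,0} = 2
G(9) = mex{2,1,1} = 0
G(10) = mex{0,2,2} = 1
G(11) = mex{1,0,0} = 2
G(12) = mex{2,1,1} = 0
G(13) = mex{0,2,2} = 1
G(14) = mex{1,0,0} = 2
G(15) = mex{2,1,1} = 0
G(16) = mex{0,2,2} = 1
G(17) = mex{1,0,0} = 2
G(18) = mex{2,1,1} = 0
G(19) = mex{0,2,2} = 1
G(20) = mex{1,0,0} = 2
G(21) = mex{2,1,1} = 0
G_B(21) = 0.
Combined Grundy value = 1 ⊕ 0 = 1.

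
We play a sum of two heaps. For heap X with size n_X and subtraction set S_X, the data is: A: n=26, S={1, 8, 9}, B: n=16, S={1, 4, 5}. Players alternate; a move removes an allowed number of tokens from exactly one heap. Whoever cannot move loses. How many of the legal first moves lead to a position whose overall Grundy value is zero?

Heap A, S = {1, 8, 9}:
G(0) = 0
G(1) = mex{0} = 1
G(2) = mex{1} = 0
G(3) = mex{0} = 1
G(4) = mex{1} = 0
G(5) = mex{0} = 1
G(6) = mex{1} = 0
G(7) = mex{0} = 1
G(8) = mex{1,0} = 2
G(9) = mex{2,1,0} = 3
G(10) = mex{3,0,1} = 2
G(11) = mex{2,1,0} = 3
G(12) = mex{3,0,1} = 2
G(13) = mex{2,1,0} = 3
G(14) = mex{3,0,1} = 2
G(15) = mex{2,1,0} = 3
G(16) = mex{3,2,1} = 0
G(17) = mex{0,3,2} = 1
G(18) = mex{1,2,3} = 0
G(19) = mex{0,3,2} = 1
G(20) = mex{1,2,3} = 0
G(21) = mex{0,3,2} = 1
G(22) = mex{1,2,3} = 0
G(23) = mex{0,3,2} = 1
G(24) = mex{1,0,3} = 2
G(25) = mex{2,1,0} = 3
G(26) = mex{3,0,1} = 2
G_A(26) = 2.
Heap B, S = {1, 4, 5}:
G(0) = 0
G(1) = mex{0} = 1
G(2) = mex{1} = 0
G(3) = mex{0} = 1
G(4) = mex{1,0} = 2
G(5) = mex{2,1,0} = 3
G(6) = mex{3,0,1} = 2
G(7) = mex{2,1,0} = 3
G(8) = mex{3,2,1} = 0
G(9) = mex{0,3,2} = 1
G(10) = mex{1,2,3} = 0
G(11) = mex{0,3,2} = 1
G(12) = mex{1,0,3} = 2
G(13) = mex{2,1,0} = 3
G(14) = mex{3,0,1} = 2
G(15) = mex{2,1,0} = 3
G(16) = mex{3,2,1} = 0
G_B(16) = 0.
Combined Grundy value = 2 ⊕ 0 = 2.
A winning move leaves total XOR = 0, i.e. changes one component's Grundy value g to g ⊕ X where X is the current total.
Heap A: need g' = 2⊕2 = 0. Options: 26−1→G=3, 26−8→G=0, 26−9→G=1. Hits: 1.
Heap B: need g' = 0⊕2 = 2. Options: 16−1→G=3, 16−4→G=2, 16−5→G=1. Hits: 1.

2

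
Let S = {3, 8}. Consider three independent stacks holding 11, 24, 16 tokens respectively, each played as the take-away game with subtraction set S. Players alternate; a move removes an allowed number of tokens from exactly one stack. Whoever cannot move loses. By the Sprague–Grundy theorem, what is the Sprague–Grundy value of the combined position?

All stacks use S = {3, 8}:
G(0) = 0
G(1) = mex{} = 0
G(2) = mex{} = 0
G(3) = mex{0} = 1
G(4) = mex{0} = 1
G(5) = mex{0} = 1
G(6) = mex{1} = 0
G(7) = mex{1} = 0
G(8) = mex{1,0} = 2
G(9) = mex{0,0} = 1
G(10) = mex{0,0} = 1
G(11) = mex{2,1} = 0
G(12) = mex{1,1} = 0
G(13) = mex{1,1} = 0
G(14) = mex{0,0} = 1
G(15) = mex{0,0} = 1
G(16) = mex{0,2} = 1
G(17) = mex{1,1} = 0
G(18) = mex{1,1} = 0
G(19) = mex{1,0} = 2
G(20) = mex{0,0} = 1
G(21) = mex{0,0} = 1
G(22) = mex{2,1} = 0
G(23) = mex{1,1} = 0
G(24) = mex{1,1} = 0
Stack A: G(11) = 0.
Stack B: G(24) = 0.
Stack C: G(16) = 1.
Combined Grundy value = 0 ⊕ 0 ⊕ 1 = 1.

1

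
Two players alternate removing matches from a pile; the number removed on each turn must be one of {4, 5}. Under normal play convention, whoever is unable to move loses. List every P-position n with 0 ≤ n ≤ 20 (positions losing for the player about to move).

G(0) = 0
G(1) = mex{} = 0
G(2) = mex{} = 0
G(3) = mex{} = 0
G(4) = mex{0} = 1
G(5) = mex{0,0} = 1
G(6) = mex{0,0} = 1
G(7) = mex{0,0} = 1
G(8) = mex{1,0} = 2
G(9) = mex{1,1} = 0
G(10) = mex{1,1} = 0
G(11) = mex{1,1} = 0
G(12) = mex{2,1} = 0
G(13) = mex{0,2} = 1
G(14) = mex{0,0} = 1
G(15) = mex{0,0} = 1
G(16) = mex{0,0} = 1
G(17) = mex{1,0} = 2
G(18) = mex{1,1} = 0
G(19) = mex{1,1} = 0
G(20) = mex{1,1} = 0
P-positions are exactly the n with G(n) = 0.

0, 1, 2, 3, 9, 10, 11, 12, 18, 19, 20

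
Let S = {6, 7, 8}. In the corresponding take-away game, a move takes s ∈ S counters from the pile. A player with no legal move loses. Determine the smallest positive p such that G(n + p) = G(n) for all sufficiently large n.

n :  0  1  2  3  4  5  6  7  8  9 10 11 12 13 14 15 16 17 18 19 20 21 22 23 24 25 26 27 28 29
G :  0  0  0  0  0  0  1  1  1  1  1  1  2  2  0  0  0  0  0  0  1  1  1  1  1  1  2  2  0  0
G(n+14) = G(n) holds for n = 0,…,7 (a full window of length max(S) = 8), so the sequence is purely periodic with period 14.

14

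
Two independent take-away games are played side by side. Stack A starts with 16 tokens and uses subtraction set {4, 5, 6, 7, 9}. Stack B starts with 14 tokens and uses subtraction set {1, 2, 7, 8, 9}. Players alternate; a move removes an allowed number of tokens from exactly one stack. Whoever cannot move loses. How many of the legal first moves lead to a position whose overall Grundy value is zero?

Stack A, S = {4, 5, 6, 7, 9}:
n :  0  1  2  3  4  5  6  7  8  9 10 11 12 13 14 15 16
G :  0  0  0  0  1  1  1  1  2  2  2  2  3  0  0  0  0
G_A(16) = 0.
Stack B, S = {1, 2, 7, 8, 9}:
G(0) = 0
G(1) = mex{0} = 1
G(2) = mex{1,0} = 2
G(3) = mex{2,1} = 0
G(4) = mex{0,2} = 1
G(5) = mex{1,0} = 2
G(6) = mex{2,1} = 0
G(7) = mex{0,2,0} = 1
G(8) = mex{1,0,1,0} = 2
G(9) = mex{2,1,2,1,0} = 3
G(10) = mex{3,2,0,2,1} = 4
G(11) = mex{4,3,1,0,2} = 5
G(12) = mex{5,4,2,1,0} = 3
G(13) = mex{3,5,0,2,1} = 4
G(14) = mex{4,3,1,0,2} = 5
G_B(14) = 5.
Combined Grundy value = 0 ⊕ 5 = 5.
A winning move leaves total XOR = 0, i.e. changes one component's Grundy value g to g ⊕ X where X is the current total.
Stack A: need g' = 0⊕5 = 5. Options: 16−4→G=3, 16−5→G=2, 16−6→G=2, 16−7→G=2, 16−9→G=1. Hits: 0.
Stack B: need g' = 5⊕5 = 0. Options: 14−1→G=4, 14−2→G=3, 14−7→G=1, 14−8→G=0, 14−9→G=2. Hits: 1.

1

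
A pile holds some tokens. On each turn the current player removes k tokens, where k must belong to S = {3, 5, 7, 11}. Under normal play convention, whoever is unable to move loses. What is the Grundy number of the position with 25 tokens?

1

n :  0  1  2  3  4  5  6  7  8  9 10 11 12 13 14 15 16 17 18 19 20 21 22 23 24 25
G :  0  0  0  1  1  1  2  2  2  3  0  3  4  1  0  3  0  1  0  1  0  1  0  1  0  1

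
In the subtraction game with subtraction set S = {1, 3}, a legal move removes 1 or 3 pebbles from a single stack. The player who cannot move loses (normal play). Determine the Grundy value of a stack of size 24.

0

G(0) = 0
G(1) = mex{0} = 1
G(2) = mex{1} = 0
G(3) = mex{0,0} = 1
G(4) = mex{1,1} = 0
G(5) = mex{0,0} = 1
G(6) = mex{1,1} = 0
G(7) = mex{0,0} = 1
G(8) = mex{1,1} = 0
G(9) = mex{0,0} = 1
G(10) = mex{1,1} = 0
G(11) = mex{0,0} = 1
G(12) = mex{1,1} = 0
G(13) = mex{0,0} = 1
G(14) = mex{1,1} = 0
G(15) = mex{0,0} = 1
G(16) = mex{1,1} = 0
G(17) = mex{0,0} = 1
G(18) = mex{1,1} = 0
G(19) = mex{0,0} = 1
G(20) = mex{1,1} = 0
G(21) = mex{0,0} = 1
G(22) = mex{1,1} = 0
G(23) = mex{0,0} = 1
G(24) = mex{1,1} = 0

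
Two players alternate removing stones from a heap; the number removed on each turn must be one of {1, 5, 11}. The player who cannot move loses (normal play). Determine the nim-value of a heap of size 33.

n :  0  1  2  3  4  5  6  7  8  9 10 11 12 13 14 15 16 17 18 19 20 21 22 23 24 25 26 27 28 29 30 31 32 33
G :  0  1  0  1  0  1  0  1  0  1  0  1  0  1  0  1  0  1  0  1  0  1  0  1  0  1  0  1  0  1  0  1  0  1

1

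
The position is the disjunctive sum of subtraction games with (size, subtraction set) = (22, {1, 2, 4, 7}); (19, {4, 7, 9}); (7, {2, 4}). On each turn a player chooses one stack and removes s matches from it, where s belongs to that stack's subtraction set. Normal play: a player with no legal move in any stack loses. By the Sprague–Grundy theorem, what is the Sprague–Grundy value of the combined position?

0

Stack A, S = {1, 2, 4, 7}:
n :  0  1  2  3  4  5  6  7  8  9 10 11 12 13 14 15 16 17 18 19 20 21 22
G :  0  1  2  0  1  2  0  1  2  0  1  2  0  1  2  0  1  2  0  1  2  0  1
G_A(22) = 1.
Stack B, S = {4, 7, 9}:
n :  0  1  2  3  4  5  6  7  8  9 10 11 12 13 14 15 16 17 18 19
G :  0  0  0  0  1  1  1  1  2  2  2  2  3  0  0  0  0  1  1  1
G_B(19) = 1.
Stack C, S = {2, 4}:
n : 0 1 2 3 4 5 6 7
G : 0 0 1 1 2 2 0 0
G_C(7) = 0.
Combined Grundy value = 1 ⊕ 1 ⊕ 0 = 0.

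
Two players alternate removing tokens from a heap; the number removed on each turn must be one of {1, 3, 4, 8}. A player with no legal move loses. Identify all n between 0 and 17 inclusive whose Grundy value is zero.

0, 2, 7, 9, 14, 16

n :  0  1  2  3  4  5  6  7  8  9 10 11 12 13 14 15 16 17
G :  0  1  0  1  2  3  2  0  1  0  1  2  3  2  0  1  0  1
P-positions are exactly the n with G(n) = 0.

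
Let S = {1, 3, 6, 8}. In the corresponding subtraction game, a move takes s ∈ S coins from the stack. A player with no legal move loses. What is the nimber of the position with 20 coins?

0

n :  0  1  2  3  4  5  6  7  8  9 10 11 12 13 14 15 16 17 18 19 20
G :  0  1  0  1  0  1  2  3  2  0  1  0  1  0  1  2  3  2  0  1  0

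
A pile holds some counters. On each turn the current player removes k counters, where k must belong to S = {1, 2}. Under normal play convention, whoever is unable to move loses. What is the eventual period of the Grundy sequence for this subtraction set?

3

G(0) = 0
G(1) = mex{0} = 1
G(2) = mex{1,0} = 2
G(3) = mex{2,1} = 0
G(4) = mex{0,2} = 1
G(5) = mex{1,0} = 2
G(6) = mex{2,1} = 0
G(7) = mex{0,2} = 1
G(8) = mex{1,0} = 2
G(9) = mex{2,1} = 0
G(10) = mex{0,2} = 1
G(11) = mex{1,0} = 2
G(12) = mex{2,1} = 0
G(13) = mex{0,2} = 1
G(14) = mex{1,0} = 2
G(n+3) = G(n) holds for n = 0,…,1 (a full window of length max(S) = 2), so the sequence is purely periodic with period 3.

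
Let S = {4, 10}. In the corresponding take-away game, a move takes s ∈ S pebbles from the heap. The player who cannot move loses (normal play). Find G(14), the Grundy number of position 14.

n :  0  1  2  3  4  5  6  7  8  9 10 11 12 13 14
G :  0  0  0  0  1  1  1  1  0  0  2  2  1  1  0

0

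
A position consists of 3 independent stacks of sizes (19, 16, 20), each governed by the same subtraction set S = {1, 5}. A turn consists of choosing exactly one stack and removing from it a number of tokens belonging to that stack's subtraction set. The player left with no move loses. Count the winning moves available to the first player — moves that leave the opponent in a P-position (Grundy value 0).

All stacks use S = {1, 5}:
n :  0  1  2  3  4  5  6  7  8  9 10 11 12 13 14 15 16 17 18 19 20
G :  0  1  0  1  0  1  0  1  0  1  0  1  0  1  0  1  0  1  0  1  0
Stack A: G(19) = 1.
Stack B: G(16) = 0.
Stack C: G(20) = 0.
Combined Grundy value = 1 ⊕ 0 ⊕ 0 = 1.
A winning move leaves total XOR = 0, i.e. changes one component's Grundy value g to g ⊕ X where X is the current total.
Stack A: need g' = 1⊕1 = 0. Options: 19−1→G=0, 19−5→G=0. Hits: 2.
Stack B: need g' = 0⊕1 = 1. Options: 16−1→G=1, 16−5→G=1. Hits: 2.
Stack C: need g' = 0⊕1 = 1. Options: 20−1→G=1, 20−5→G=1. Hits: 2.

6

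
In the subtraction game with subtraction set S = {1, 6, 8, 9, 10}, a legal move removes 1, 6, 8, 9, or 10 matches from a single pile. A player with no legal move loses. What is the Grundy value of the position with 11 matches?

n :  0  1  2  3  4  5  6  7  8  9 10 11
G :  0  1  0  1  0  1  2  0  1  2  3  2

2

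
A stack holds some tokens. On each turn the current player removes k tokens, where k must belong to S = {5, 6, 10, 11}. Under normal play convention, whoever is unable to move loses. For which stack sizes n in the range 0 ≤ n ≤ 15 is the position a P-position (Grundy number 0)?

0, 1, 2, 3, 4

G(0) = 0
G(1) = mex{} = 0
G(2) = mex{} = 0
G(3) = mex{} = 0
G(4) = mex{} = 0
G(5) = mex{0} = 1
G(6) = mex{0,0} = 1
G(7) = mex{0,0} = 1
G(8) = mex{0,0} = 1
G(9) = mex{0,0} = 1
G(10) = mex{1,0,0} = 2
G(11) = mex{1,1,0,0} = 2
G(12) = mex{1,1,0,0} = 2
G(13) = mex{1,1,0,0} = 2
G(14) = mex{1,1,0,0} = 2
G(15) = mex{2,1,1,0} = 3
P-positions are exactly the n with G(n) = 0.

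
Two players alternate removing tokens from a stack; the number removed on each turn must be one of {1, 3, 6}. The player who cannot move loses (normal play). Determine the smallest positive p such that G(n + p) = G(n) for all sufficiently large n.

9

n :  0  1  2  3  4  5  6  7  8  9 10 11 12 13 14 15 16 17 18 19
G :  0  1  0  1  0  1  2  3  2  0  1  0  1  0  1  2  3  2  0  1
G(n+9) = G(n) holds for n = 0,…,5 (a full window of length max(S) = 6), so the sequence is purely periodic with period 9.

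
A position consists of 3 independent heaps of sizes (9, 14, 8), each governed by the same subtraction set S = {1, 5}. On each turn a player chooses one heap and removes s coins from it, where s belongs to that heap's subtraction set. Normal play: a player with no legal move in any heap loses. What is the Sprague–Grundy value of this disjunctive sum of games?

1

All heaps use S = {1, 5}:
G(0) = 0
G(1) = mex{0} = 1
G(2) = mex{1} = 0
G(3) = mex{0} = 1
G(4) = mex{1} = 0
G(5) = mex{0,0} = 1
G(6) = mex{1,1} = 0
G(7) = mex{0,0} = 1
G(8) = mex{1,1} = 0
G(9) = mex{0,0} = 1
G(10) = mex{1,1} = 0
G(11) = mex{0,0} = 1
G(12) = mex{1,1} = 0
G(13) = mex{0,0} = 1
G(14) = mex{1,1} = 0
Heap A: G(9) = 1.
Heap B: G(14) = 0.
Heap C: G(8) = 0.
Combined Grundy value = 1 ⊕ 0 ⊕ 0 = 1.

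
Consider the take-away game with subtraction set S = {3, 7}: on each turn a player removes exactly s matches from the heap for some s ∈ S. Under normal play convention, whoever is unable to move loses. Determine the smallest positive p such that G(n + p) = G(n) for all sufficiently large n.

G(0) = 0
G(1) = mex{} = 0
G(2) = mex{} = 0
G(3) = mex{0} = 1
G(4) = mex{0} = 1
G(5) = mex{0} = 1
G(6) = mex{1} = 0
G(7) = mex{1,0} = 2
G(8) = mex{1,0} = 2
G(9) = mex{0,0} = 1
G(10) = mex{2,1} = 0
G(11) = mex{2,1} = 0
G(12) = mex{1,1} = 0
G(13) = mex{0,0} = 1
G(14) = mex{0,2} = 1
G(15) = mex{0,2} = 1
G(16) = mex{1,1} = 0
G(17) = mex{1,0} = 2
G(18) = mex{1,0} = 2
G(19) = mex{0,0} = 1
G(20) = mex{2,1} = 0
G(21) = mex{2,1} = 0
G(n+10) = G(n) holds for n = 0,…,6 (a full window of length max(S) = 7), so the sequence is purely periodic with period 10.

10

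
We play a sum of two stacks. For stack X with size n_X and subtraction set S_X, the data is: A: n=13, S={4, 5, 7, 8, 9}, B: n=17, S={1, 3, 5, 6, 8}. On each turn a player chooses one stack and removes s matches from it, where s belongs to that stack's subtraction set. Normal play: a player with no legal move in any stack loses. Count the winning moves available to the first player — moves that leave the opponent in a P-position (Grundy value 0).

3

Stack A, S = {4, 5, 7, 8, 9}:
G(0) = 0
G(1) = mex{} = 0
G(2) = mex{} = 0
G(3) = mex{} = 0
G(4) = mex{0} = 1
G(5) = mex{0,0} = 1
G(6) = mex{0,0} = 1
G(7) = mex{0,0,0} = 1
G(8) = mex{1,0,0,0} = 2
G(9) = mex{1,1,0,0,0} = 2
G(10) = mex{1,1,0,0,0} = 2
G(11) = mex{1,1,1,0,0} = 2
G(12) = mex{2,1,1,1,0} = 3
G(13) = mex{2,2,1,1,1} = 0
G_A(13) = 0.
Stack B, S = {1, 3, 5, 6, 8}:
n :  0  1  2  3  4  5  6  7  8  9 10 11 12 13 14 15 16 17
G :  0  1  0  1  0  1  2  3  2  3  2  0  1  0  1  0  1  2
G_B(17) = 2.
Combined Grundy value = 0 ⊕ 2 = 2.
A winning move leaves total XOR = 0, i.e. changes one component's Grundy value g to g ⊕ X where X is the current total.
Stack A: need g' = 0⊕2 = 2. Options: 13−4→G=2, 13−5→G=2, 13−7→G=1, 13−8→G=1, 13−9→G=1. Hits: 2.
Stack B: need g' = 2⊕2 = 0. Options: 17−1→G=1, 17−3→G=1, 17−5→G=1, 17−6→G=0, 17−8→G=3. Hits: 1.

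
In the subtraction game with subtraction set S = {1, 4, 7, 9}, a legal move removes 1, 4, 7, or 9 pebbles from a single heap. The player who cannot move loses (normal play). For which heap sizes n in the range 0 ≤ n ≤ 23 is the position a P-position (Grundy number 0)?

0, 2, 5, 8, 10, 13, 16, 18, 21

n :  0  1  2  3  4  5  6  7  8  9 10 11 12 13 14 15 16 17 18 19 20 21 22 23
G :  0  1  0  1  2  0  1  2  0  1  0  1  2  0  1  2  0  1  0  1  2  0  1  2
P-positions are exactly the n with G(n) = 0.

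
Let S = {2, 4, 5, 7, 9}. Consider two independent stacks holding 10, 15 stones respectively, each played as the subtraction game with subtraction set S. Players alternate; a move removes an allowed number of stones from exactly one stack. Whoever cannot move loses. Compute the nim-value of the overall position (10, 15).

7

All stacks use S = {2, 4, 5, 7, 9}:
G(0) = 0
G(1) = mex{} = 0
G(2) = mex{0} = 1
G(3) = mex{0} = 1
G(4) = mex{1,0} = 2
G(5) = mex{1,0,0} = 2
G(6) = mex{2,1,0} = 3
G(7) = mex{2,1,1,0} = 3
G(8) = mex{3,2,1,0} = 4
G(9) = mex{3,2,2,1,0} = 4
G(10) = mex{4,3,2,1,0} = 5
G(11) = mex{4,3,3,2,1} = 0
G(12) = mex{5,4,3,2,1} = 0
G(13) = mex{0,4,4,3,2} = 1
G(14) = mex{0,5,4,3,2} = 1
G(15) = mex{1,0,5,4,3} = 2
Stack A: G(10) = 5.
Stack B: G(15) = 2.
Combined Grundy value = 5 ⊕ 2 = 7.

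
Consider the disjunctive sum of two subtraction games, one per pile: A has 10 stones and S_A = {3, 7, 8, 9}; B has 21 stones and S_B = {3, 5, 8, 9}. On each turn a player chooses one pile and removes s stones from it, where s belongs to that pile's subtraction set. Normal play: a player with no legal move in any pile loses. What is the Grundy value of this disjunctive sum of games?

0

Pile A, S = {3, 7, 8, 9}:
G(0) = 0
G(1) = mex{} = 0
G(2) = mex{} = 0
G(3) = mex{0} = 1
G(4) = mex{0} = 1
G(5) = mex{0} = 1
G(6) = mex{1} = 0
G(7) = mex{1,0} = 2
G(8) = mex{1,0,0} = 2
G(9) = mex{0,0,0,0} = 1
G(10) = mex{2,1,0,0} = 3
G_A(10) = 3.
Pile B, S = {3, 5, 8, 9}:
n :  0  1  2  3  4  5  6  7  8  9 10 11 12 13 14 15 16 17 18 19 20 21
G :  0  0  0  1  1  1  2  2  2  3  3  3  0  0  0  1  1  1  2  2  2  3
G_B(21) = 3.
Combined Grundy value = 3 ⊕ 3 = 0.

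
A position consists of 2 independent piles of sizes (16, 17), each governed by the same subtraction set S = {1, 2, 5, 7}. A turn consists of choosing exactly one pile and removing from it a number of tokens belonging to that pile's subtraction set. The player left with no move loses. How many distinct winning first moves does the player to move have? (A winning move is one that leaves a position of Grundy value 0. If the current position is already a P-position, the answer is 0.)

All piles use S = {1, 2, 5, 7}:
G(0) = 0
G(1) = mex{0} = 1
G(2) = mex{1,0} = 2
G(3) = mex{2,1} = 0
G(4) = mex{0,2} = 1
G(5) = mex{1,0,0} = 2
G(6) = mex{2,1,1} = 0
G(7) = mex{0,2,2,0} = 1
G(8) = mex{1,0,0,1} = 2
G(9) = mex{2,1,1,2} = 0
G(10) = mex{0,2,2,0} = 1
G(11) = mex{1,0,0,1} = 2
G(12) = mex{2,1,1,2} = 0
G(13) = mex{0,2,2,0} = 1
G(14) = mex{1,0,0,1} = 2
G(15) = mex{2,1,1,2} = 0
G(16) = mex{0,2,2,0} = 1
G(17) = mex{1,0,0,1} = 2
Pile A: G(16) = 1.
Pile B: G(17) = 2.
Combined Grundy value = 1 ⊕ 2 = 3.
A winning move leaves total XOR = 0, i.e. changes one component's Grundy value g to g ⊕ X where X is the current total.
Pile A: need g' = 1⊕3 = 2. Options: 16−1→G=0, 16−2→G=2, 16−5→G=2, 16−7→G=0. Hits: 2.
Pile B: need g' = 2⊕3 = 1. Options: 17−1→G=1, 17−2→G=0, 17−5→G=0, 17−7→G=1. Hits: 2.

4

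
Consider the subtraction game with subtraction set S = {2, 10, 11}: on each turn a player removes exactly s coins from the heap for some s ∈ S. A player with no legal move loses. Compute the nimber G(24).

n :  0  1  2  3  4  5  6  7  8  9 10 11 12 13 14 15 16 17 18 19 20 21 22 23 24
G :  0  0  1  1  0  0  1  1  0  0  1  1  2  0  3  1  2  0  3  1  2  0  0  1  1

1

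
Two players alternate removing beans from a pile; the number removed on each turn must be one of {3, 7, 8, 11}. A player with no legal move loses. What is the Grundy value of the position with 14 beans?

4

n :  0  1  2  3  4  5  6  7  8  9 10 11 12 13 14
G :  0  0  0  1  1  1  0  2  2  1  3  3  2  2  4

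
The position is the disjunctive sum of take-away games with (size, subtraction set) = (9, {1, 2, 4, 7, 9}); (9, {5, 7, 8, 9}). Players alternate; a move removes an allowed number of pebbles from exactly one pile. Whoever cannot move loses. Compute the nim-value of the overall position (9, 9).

Pile A, S = {1, 2, 4, 7, 9}:
n : 0 1 2 3 4 5 6 7 8 9
G : 0 1 2 0 1 2 0 1 2 3
G_A(9) = 3.
Pile B, S = {5, 7, 8, 9}:
G(0) = 0
G(1) = mex{} = 0
G(2) = mex{} = 0
G(3) = mex{} = 0
G(4) = mex{} = 0
G(5) = mex{0} = 1
G(6) = mex{0} = 1
G(7) = mex{0,0} = 1
G(8) = mex{0,0,0} = 1
G(9) = mex{0,0,0,0} = 1
G_B(9) = 1.
Combined Grundy value = 3 ⊕ 1 = 2.

2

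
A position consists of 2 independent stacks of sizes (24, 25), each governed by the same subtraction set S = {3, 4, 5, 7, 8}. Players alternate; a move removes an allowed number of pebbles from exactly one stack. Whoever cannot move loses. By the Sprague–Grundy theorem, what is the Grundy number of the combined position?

All stacks use S = {3, 4, 5, 7, 8}:
G(0) = 0
G(1) = mex{} = 0
G(2) = mex{} = 0
G(3) = mex{0} = 1
G(4) = mex{0,0} = 1
G(5) = mex{0,0,0} = 1
G(6) = mex{1,0,0} = 2
G(7) = mex{1,1,0,0} = 2
G(8) = mex{1,1,1,0,0} = 2
G(9) = mex{2,1,1,0,0} = 3
G(10) = mex{2,2,1,1,0} = 3
G(11) = mex{2,2,2,1,1} = 0
G(12) = mex{3,2,2,1,1} = 0
G(13) = mex{3,3,2,2,1} = 0
G(14) = mex{0,3,3,2,2} = 1
G(15) = mex{0,0,3,2,2} = 1
G(16) = mex{0,0,0,3,2} = 1
G(17) = mex{1,0,0,3,3} = 2
G(18) = mex{1,1,0,0,3} = 2
G(19) = mex{1,1,1,0,0} = 2
G(20) = mex{2,1,1,0,0} = 3
G(21) = mex{2,2,1,1,0} = 3
G(22) = mex{2,2,2,1,1} = 0
G(23) = mex{3,2,2,1,1} = 0
G(24) = mex{3,3,2,2,1} = 0
G(25) = mex{0,3,3,2,2} = 1
Stack A: G(24) = 0.
Stack B: G(25) = 1.
Combined Grundy value = 0 ⊕ 1 = 1.

1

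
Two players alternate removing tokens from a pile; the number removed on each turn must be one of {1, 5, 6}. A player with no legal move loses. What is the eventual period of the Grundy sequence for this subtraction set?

11

n :  0  1  2  3  4  5  6  7  8  9 10 11 12 13 14 15 16 17 18 19 20 21 22 23
G :  0  1  0  1  0  1  2  3  2  3  2  0  1  0  1  0  1  2  3  2  3  2  0  1
G(n+11) = G(n) holds for n = 0,…,5 (a full window of length max(S) = 6), so the sequence is purely periodic with period 11.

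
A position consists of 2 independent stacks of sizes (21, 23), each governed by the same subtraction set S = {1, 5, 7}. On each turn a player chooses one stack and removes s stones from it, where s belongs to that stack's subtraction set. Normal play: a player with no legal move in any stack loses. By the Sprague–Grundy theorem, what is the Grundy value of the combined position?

All stacks use S = {1, 5, 7}:
n :  0  1  2  3  4  5  6  7  8  9 10 11 12 13 14 15 16 17 18 19 20 21 22 23
G :  0  1  0  1  0  1  0  1  0  1  0  1  0  1  0  1  0  1  0  1  0  1  0  1
Stack A: G(21) = 1.
Stack B: G(23) = 1.
Combined Grundy value = 1 ⊕ 1 = 0.

0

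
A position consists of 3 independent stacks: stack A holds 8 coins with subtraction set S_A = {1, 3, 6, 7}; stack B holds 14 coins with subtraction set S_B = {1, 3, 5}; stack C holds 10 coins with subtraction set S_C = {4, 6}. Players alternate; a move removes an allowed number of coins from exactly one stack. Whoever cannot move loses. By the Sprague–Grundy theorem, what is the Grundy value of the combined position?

Stack A, S = {1, 3, 6, 7}:
n : 0 1 2 3 4 5 6 7 8
G : 0 1 0 1 0 1 2 3 2
G_A(8) = 2.
Stack B, S = {1, 3, 5}:
n :  0  1  2  3  4  5  6  7  8  9 10 11 12 13 14
G :  0  1  0  1  0  1  0  1  0  1  0  1  0  1  0
G_B(14) = 0.
Stack C, S = {4, 6}:
n :  0  1  2  3  4  5  6  7  8  9 10
G :  0  0  0  0  1  1  1  1  2  2  0
G_C(10) = 0.
Combined Grundy value = 2 ⊕ 0 ⊕ 0 = 2.

2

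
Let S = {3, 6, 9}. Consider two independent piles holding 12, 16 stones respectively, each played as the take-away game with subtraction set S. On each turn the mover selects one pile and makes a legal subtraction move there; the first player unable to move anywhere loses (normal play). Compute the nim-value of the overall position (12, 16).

1

All piles use S = {3, 6, 9}:
n :  0  1  2  3  4  5  6  7  8  9 10 11 12 13 14 15 16
G :  0  0  0  1  1  1  2  2  2  3  3  3  0  0  0  1  1
Pile A: G(12) = 0.
Pile B: G(16) = 1.
Combined Grundy value = 0 ⊕ 1 = 1.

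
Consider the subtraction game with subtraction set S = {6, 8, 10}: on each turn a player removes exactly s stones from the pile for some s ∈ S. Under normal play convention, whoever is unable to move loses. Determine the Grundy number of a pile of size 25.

1

n :  0  1  2  3  4  5  6  7  8  9 10 11 12 13 14 15 16 17 18 19 20 21 22 23 24 25
G :  0  0  0  0  0  0  1  1  1  1  1  1  2  2  2  2  0  0  0  0  0  0  1  1  1  1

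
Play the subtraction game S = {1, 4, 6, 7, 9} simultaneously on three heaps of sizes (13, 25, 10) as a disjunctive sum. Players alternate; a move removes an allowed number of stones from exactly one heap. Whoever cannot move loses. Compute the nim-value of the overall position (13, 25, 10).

2

All heaps use S = {1, 4, 6, 7, 9}:
G(0) = 0
G(1) = mex{0} = 1
G(2) = mex{1} = 0
G(3) = mex{0} = 1
G(4) = mex{1,0} = 2
G(5) = mex{2,1} = 0
G(6) = mex{0,0,0} = 1
G(7) = mex{1,1,1,0} = 2
G(8) = mex{2,2,0,1} = 3
G(9) = mex{3,0,1,0,0} = 2
G(10) = mex{2,1,2,1,1} = 0
G(11) = mex{0,2,0,2,0} = 1
G(12) = mex{1,3,1,0,1} = 2
G(13) = mex{2,2,2,1,2} = 0
G(14) = mex{0,0,3,2,0} = 1
G(15) = mex{1,1,2,3,1} = 0
G(16) = mex{0,2,0,2,2} = 1
G(17) = mex{1,0,1,0,3} = 2
G(18) = mex{2,1,2,1,2} = 0
G(19) = mex{0,0,0,2,0} = 1
G(20) = mex{1,1,1,0,1} = 2
G(21) = mex{2,2,0,1,2} = 3
G(22) = mex{3,0,1,0,0} = 2
G(23) = mex{2,1,2,1,1} = 0
G(24) = mex{0,2,0,2,0} = 1
G(25) = mex{1,3,1,0,1} = 2
Heap A: G(13) = 0.
Heap B: G(25) = 2.
Heap C: G(10) = 0.
Combined Grundy value = 0 ⊕ 2 ⊕ 0 = 2.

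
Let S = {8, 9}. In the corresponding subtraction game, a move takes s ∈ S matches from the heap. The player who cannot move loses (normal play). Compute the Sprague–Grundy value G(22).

0

G(0) = 0
G(1) = mex{} = 0
G(2) = mex{} = 0
G(3) = mex{} = 0
G(4) = mex{} = 0
G(5) = mex{} = 0
G(6) = mex{} = 0
G(7) = mex{} = 0
G(8) = mex{0} = 1
G(9) = mex{0,0} = 1
G(10) = mex{0,0} = 1
G(11) = mex{0,0} = 1
G(12) = mex{0,0} = 1
G(13) = mex{0,0} = 1
G(14) = mex{0,0} = 1
G(15) = mex{0,0} = 1
G(16) = mex{1,0} = 2
G(17) = mex{1,1} = 0
G(18) = mex{1,1} = 0
G(19) = mex{1,1} = 0
G(20) = mex{1,1} = 0
G(21) = mex{1,1} = 0
G(22) = mex{1,1} = 0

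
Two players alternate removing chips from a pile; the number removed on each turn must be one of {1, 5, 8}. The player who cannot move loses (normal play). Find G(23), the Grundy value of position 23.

G(0) = 0
G(1) = mex{0} = 1
G(2) = mex{1} = 0
G(3) = mex{0} = 1
G(4) = mex{1} = 0
G(5) = mex{0,0} = 1
G(6) = mex{1,1} = 0
G(7) = mex{0,0} = 1
G(8) = mex{1,1,0} = 2
G(9) = mex{2,0,1} = 3
G(10) = mex{3,1,0} = 2
G(11) = mex{2,0,1} = 3
G(12) = mex{3,1,0} = 2
G(13) = mex{2,2,1} = 0
G(14) = mex{0,3,0} = 1
G(15) = mex{1,2,1} = 0
G(16) = mex{0,3,2} = 1
G(17) = mex{1,2,3} = 0
G(18) = mex{0,0,2} = 1
G(19) = mex{1,1,3} = 0
G(20) = mex{0,0,2} = 1
G(21) = mex{1,1,0} = 2
G(22) = mex{2,0,1} = 3
G(23) = mex{3,1,0} = 2

2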